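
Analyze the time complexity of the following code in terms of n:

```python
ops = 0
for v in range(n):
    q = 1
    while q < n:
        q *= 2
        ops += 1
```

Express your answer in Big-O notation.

Each loop level contributes: n × log n. Multiplying the contributions gives O(n log n).

Answer: O(n log n)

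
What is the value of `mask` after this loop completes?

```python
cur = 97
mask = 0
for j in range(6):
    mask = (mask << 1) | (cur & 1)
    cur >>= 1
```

Reverse lowest 6 bits of 97
`mask` takes the values: 0 → 1 → 2 → 4 → 8 → 16 → 33

Answer: 33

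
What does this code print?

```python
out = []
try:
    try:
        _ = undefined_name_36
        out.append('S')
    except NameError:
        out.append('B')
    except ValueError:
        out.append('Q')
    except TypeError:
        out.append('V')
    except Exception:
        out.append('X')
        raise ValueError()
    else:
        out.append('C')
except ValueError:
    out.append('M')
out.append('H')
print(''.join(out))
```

Execution trace: 'B' (inner except NameError) → 'H' (after the try/except). Output: BH

Answer: BH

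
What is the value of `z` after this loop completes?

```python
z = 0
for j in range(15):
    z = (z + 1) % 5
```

Increment mod 5, 15 times = 0
`z` takes the values: 0 → 1 → 2 → 3 → 4 → 0 → 1 → 2 → 3 → 4 → 0 → 1 → 2 → 3 → 4 → 0

Answer: 0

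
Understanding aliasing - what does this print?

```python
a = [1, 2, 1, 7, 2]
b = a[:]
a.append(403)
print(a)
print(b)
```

Key concept: slice [:] creates copy.
Step by step:
`a = [1, 2, 1, 7, 2]` → a = [1, 2, 1, 7, 2]
`b = a[:]` → b = [1, 2, 1, 7, 2]
`a.append(403)` → a = [1, 2, 1, 7, 2, 403]
`print(a)` → prints [1, 2, 1, 7, 2, 403]
`print(b)` → prints [1, 2, 1, 7, 2]

Answer:
[1, 2, 1, 7, 2, 403]
[1, 2, 1, 7, 2]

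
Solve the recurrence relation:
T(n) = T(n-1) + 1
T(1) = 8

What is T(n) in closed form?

Unrolling: T(n) = T(1) + 1·(n-1) = 8 + 1(n-1) = n + 7.

Answer: T(n) = n + 7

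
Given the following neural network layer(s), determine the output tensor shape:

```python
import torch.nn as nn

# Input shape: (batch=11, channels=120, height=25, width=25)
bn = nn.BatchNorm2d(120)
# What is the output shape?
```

Input: (11, 120, 25, 25) -> Output: (11, 120, 25, 25)

Answer: (11, 120, 25, 25)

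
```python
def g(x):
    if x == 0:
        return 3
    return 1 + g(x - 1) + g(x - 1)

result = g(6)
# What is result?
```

g(x) = 1 + 2·g(x-1), g(0)=3. Closed form: (3+1)·2^6 - 1 = 255.

Answer: 255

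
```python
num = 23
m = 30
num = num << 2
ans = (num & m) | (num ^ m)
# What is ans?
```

Trace:
`num = 23` → num = 23
`m = 30` → m = 30
`num = num << 2` → num = 92
`ans = (num & m) | (num ^ m)` → ans = 94
So ans = 94

Answer: 94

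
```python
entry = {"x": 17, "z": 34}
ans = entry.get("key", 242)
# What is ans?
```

Trace:
`entry = {"x": 17, "z": 34}` → entry = {'x': 17, 'z': 34}
`ans = entry.get("key", 242)` → ans = 242
So ans = 242

Answer: 242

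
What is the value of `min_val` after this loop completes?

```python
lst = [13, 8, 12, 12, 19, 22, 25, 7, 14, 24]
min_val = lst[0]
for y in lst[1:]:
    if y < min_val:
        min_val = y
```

Minimum of [13, 8, 12, 12, 19, 22, 25, 7, 14, 24]
`min_val` takes the values: 13 → 8 → 7

Answer: 7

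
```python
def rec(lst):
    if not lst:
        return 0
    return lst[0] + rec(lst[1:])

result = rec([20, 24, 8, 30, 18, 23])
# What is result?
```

20 + 24 + 8 + 30 + 18 + 23 + 0 = 123

Answer: 123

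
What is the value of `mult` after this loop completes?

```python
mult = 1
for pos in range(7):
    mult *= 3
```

3^7 = 2187
`mult` takes the values: 1 → 3 → 9 → 27 → 81 → 243 → 729 → 2187

Answer: 2187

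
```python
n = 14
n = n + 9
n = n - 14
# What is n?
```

Trace:
`n = 14` → n = 14
`n = n + 9` → n = 23
`n = n - 14` → n = 9
So n = 9

Answer: 9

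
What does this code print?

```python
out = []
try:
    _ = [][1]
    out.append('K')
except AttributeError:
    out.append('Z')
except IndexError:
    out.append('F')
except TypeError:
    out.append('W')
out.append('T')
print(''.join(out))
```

Execution trace: 'F' (except IndexError) → 'T' (after the try/except). Output: FT

Answer: FT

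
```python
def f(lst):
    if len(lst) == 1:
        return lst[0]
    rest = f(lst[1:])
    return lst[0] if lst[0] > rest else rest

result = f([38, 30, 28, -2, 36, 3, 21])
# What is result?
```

Recursive max over [38, 30, 28, -2, 36, 3, 21] = 38

Answer: 38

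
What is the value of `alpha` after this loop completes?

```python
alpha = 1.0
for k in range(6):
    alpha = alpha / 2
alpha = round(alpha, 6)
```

Halving LR 6 times: 1 / 2^6
`alpha` takes the values: 1.0 → 0.5 → 0.25 → 0.125 → 0.0625 → 0.03125 → 0.015625

Answer: 0.015625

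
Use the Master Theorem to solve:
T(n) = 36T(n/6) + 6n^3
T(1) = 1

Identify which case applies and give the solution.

a=36, b=6, f(n)=6n^3. log_6(36) = 2. Since c=3 > 2 and the regularity condition holds (36(n/6)^3 = (36/6^3)n^3 with 36/6^3 < 1), Case 3 applies: T(n) = Θ(f(n)) = O(n^3).

Answer: O(n^3) - Case 3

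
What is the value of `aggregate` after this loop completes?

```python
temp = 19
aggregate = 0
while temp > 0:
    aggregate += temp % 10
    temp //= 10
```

Sum digits of 19
`aggregate` takes the values: 0 → 9 → 10

Answer: 10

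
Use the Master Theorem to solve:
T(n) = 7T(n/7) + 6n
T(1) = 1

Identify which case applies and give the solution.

a=7, b=7, f(n)=6n. log_7(7) = 1. Since c=1 = 1, Case 2 applies: T(n) = Θ(n^log_b(a) · log n) = O(n log n).

Answer: O(n log n) - Case 2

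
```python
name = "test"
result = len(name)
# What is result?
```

Trace:
`name = "test"` → name = 'test'
`result = len(name)` → result = 4
So result = 4

Answer: 4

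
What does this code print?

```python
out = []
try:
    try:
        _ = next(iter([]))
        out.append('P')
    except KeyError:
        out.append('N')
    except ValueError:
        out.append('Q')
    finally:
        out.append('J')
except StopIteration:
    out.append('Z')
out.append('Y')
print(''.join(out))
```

Execution trace: 'J' (inner finally) → 'Z' (outer except StopIteration) → 'Y' (after the try/except). Output: JZY

Answer: JZY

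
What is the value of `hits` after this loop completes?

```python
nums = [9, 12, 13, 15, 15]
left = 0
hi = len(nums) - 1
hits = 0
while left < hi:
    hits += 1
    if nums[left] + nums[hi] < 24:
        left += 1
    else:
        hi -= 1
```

Steps to find pair summing to 24
`hits` takes the values: 0 → 1 → 2 → 3 → 4

Answer: 4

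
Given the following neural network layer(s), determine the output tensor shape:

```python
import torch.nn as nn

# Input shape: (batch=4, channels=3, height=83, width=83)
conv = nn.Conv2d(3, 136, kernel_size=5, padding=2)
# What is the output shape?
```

Input: (4, 3, 83, 83) -> Output: (4, 136, 83, 83)

Answer: (4, 136, 83, 83)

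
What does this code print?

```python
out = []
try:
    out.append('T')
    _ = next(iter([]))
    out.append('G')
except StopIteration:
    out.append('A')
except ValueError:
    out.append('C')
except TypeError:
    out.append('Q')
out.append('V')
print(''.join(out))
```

Execution trace: 'T' (try body) → 'A' (except StopIteration) → 'V' (after the try/except). Output: TAV

Answer: TAV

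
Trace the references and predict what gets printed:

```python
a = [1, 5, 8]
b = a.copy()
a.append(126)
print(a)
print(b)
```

Key concept: list.copy() creates independent copy.
Step by step:
`a = [1, 5, 8]` → a = [1, 5, 8]
`b = a.copy()` → b = [1, 5, 8]
`a.append(126)` → a = [1, 5, 8, 126]
`print(a)` → prints [1, 5, 8, 126]
`print(b)` → prints [1, 5, 8]

Answer:
[1, 5, 8, 126]
[1, 5, 8]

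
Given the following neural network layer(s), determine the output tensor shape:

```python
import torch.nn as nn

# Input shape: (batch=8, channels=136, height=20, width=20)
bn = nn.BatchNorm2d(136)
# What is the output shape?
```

Input: (8, 136, 20, 20) -> Output: (8, 136, 20, 20)

Answer: (8, 136, 20, 20)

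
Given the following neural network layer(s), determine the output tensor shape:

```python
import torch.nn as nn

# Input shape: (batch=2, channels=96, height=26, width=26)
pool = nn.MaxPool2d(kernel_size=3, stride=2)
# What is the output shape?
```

Input: (2, 96, 26, 26) -> Output: (2, 96, 12, 12)

Answer: (2, 96, 12, 12)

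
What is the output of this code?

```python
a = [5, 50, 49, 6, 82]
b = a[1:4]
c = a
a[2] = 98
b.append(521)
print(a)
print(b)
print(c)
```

Key concept: slice vs alias.
Step by step:
`a = [5, 50, 49, 6, 82]` → a = [5, 50, 49, 6, 82]
`b = a[1:4]` → b = [50, 49, 6]
`c = a` → c = [5, 50, 49, 6, 82] (same object as a)
`a[2] = 98` → a = [5, 50, 98, 6, 82] (same object as c); c = [5, 50, 98, 6, 82] (same object as a)
`b.append(521)` → b = [50, 49, 6, 521]
`print(a)` → prints [5, 50, 98, 6, 82]
`print(b)` → prints [50, 49, 6, 521]
`print(c)` → prints [5, 50, 98, 6, 82]

Answer:
[5, 50, 98, 6, 82]
[50, 49, 6, 521]
[5, 50, 98, 6, 82]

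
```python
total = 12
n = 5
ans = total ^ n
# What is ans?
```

Trace:
`total = 12` → total = 12
`n = 5` → n = 5
`ans = total ^ n` → ans = 9
So ans = 9

Answer: 9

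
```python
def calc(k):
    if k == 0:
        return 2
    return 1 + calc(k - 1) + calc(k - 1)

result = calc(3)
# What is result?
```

calc(k) = 1 + 2·calc(k-1), calc(0)=2. Closed form: (2+1)·2^3 - 1 = 23.

Answer: 23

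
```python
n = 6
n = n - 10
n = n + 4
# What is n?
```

Trace:
`n = 6` → n = 6
`n = n - 10` → n = -4
`n = n + 4` → n = 0
So n = 0

Answer: 0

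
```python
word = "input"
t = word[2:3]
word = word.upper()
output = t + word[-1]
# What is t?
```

Trace:
`word = "input"` → word = 'input'
`t = word[2:3]` → t = 'p'
`word = word.upper()` → word = 'INPUT'
`output = t + word[-1]` → output = 'pT'
So t = 'p'

Answer: 'p'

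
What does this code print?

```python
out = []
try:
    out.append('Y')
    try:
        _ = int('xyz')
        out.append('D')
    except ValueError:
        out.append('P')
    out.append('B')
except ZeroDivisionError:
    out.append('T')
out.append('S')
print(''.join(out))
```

Execution trace: 'Y' (try body) → 'P' (inner except ValueError) → 'B' (try body, no exception) → 'S' (after the try/except). Output: YPBS

Answer: YPBS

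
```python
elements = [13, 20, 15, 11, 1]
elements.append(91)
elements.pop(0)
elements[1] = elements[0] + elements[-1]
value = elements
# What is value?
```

Trace:
`elements = [13, 20, 15, 11, 1]` → elements = [13, 20, 15, 11, 1]
`elements.append(91)` → elements = [13, 20, 15, 11, 1, 91]
`elements.pop(0)` → elements = [20, 15, 11, 1, 91]
`elements[1] = elements[0] + elements[-1]` → elements = [20, 111, 11, 1, 91]
`value = elements` → value = [20, 111, 11, 1, 91]
So value = [20, 111, 11, 1, 91]

Answer: [20, 111, 11, 1, 91]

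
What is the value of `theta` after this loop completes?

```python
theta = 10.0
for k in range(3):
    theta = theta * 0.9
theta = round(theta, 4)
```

Exponential decay: 10.0 * 0.9^3
`theta` takes the values: 10.0 → 9.0 → 8.1 → 7.29

Answer: 7.29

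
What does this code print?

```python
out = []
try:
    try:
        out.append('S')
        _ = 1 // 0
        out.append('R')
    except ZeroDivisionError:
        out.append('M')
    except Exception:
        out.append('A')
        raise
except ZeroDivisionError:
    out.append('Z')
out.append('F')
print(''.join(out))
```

Execution trace: 'S' (inner try body) → 'M' (inner except ZeroDivisionError) → 'F' (after the try/except). Output: SMF

Answer: SMF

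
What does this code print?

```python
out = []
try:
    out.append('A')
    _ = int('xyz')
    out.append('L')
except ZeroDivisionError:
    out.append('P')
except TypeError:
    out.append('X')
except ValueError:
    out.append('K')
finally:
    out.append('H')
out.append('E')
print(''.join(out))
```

Execution trace: 'A' (try body) → 'K' (except ValueError) → 'H' (finally) → 'E' (after the try/except). Output: AKHE

Answer: AKHE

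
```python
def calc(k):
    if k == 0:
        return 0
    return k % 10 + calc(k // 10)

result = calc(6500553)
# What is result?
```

Sum of digits of 6500553: 3 + 5 + 5 + 0 + 0 + 5 + 6 = 24

Answer: 24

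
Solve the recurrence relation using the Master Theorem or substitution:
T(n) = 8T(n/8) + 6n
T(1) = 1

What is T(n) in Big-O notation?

By Master Theorem: a=8, b=8, f(n)=6n. Since log_8(8) = 1 and f(n) = Θ(n^1), Case 2 applies. T(n) = O(n log n).

Answer: O(n log n)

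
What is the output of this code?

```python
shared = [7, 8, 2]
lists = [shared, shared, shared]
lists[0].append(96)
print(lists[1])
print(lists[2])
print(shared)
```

Key concept: list of same reference.
Step by step:
`shared = [7, 8, 2]` → shared = [7, 8, 2]
`lists = [shared, shared, shared]` → lists = [[7, 8, 2], [7, 8, 2], [7, 8, 2]]
`lists[0].append(96)` → shared = [7, 8, 2, 96]; lists = [[7, 8, 2, 96], [7, 8, 2, 96], [7, 8, 2, 96]]
`print(lists[1])` → prints [7, 8, 2, 96]
`print(lists[2])` → prints [7, 8, 2, 96]
`print(shared)` → prints [7, 8, 2, 96]

Answer:
[7, 8, 2, 96]
[7, 8, 2, 96]
[7, 8, 2, 96]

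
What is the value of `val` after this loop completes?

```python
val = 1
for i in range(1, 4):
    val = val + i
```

Start at 1, add 1 through 3
`val` takes the values: 1 → 2 → 4 → 7

Answer: 7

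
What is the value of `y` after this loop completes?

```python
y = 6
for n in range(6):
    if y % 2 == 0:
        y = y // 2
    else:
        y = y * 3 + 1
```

Collatz-style transformation from 6
`y` takes the values: 6 → 3 → 10 → 5 → 16 → 8 → 4

Answer: 4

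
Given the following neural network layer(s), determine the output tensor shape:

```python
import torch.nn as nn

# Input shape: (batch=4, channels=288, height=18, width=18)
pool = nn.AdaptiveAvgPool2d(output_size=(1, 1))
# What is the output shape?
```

Input: (4, 288, 18, 18) -> Output: (4, 288, 1, 1)

Answer: (4, 288, 1, 1)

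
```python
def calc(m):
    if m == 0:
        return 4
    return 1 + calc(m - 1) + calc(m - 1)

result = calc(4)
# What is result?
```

calc(m) = 1 + 2·calc(m-1), calc(0)=4. Closed form: (4+1)·2^4 - 1 = 79.

Answer: 79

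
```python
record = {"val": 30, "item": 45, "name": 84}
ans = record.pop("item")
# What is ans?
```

Trace:
`record = {"val": 30, "item": 45, "name": 84}` → record = {'val': 30, 'item': 45, 'name': 84}
`ans = record.pop("item")` → record = {'val': 30, 'name': 84}; ans = 45
So ans = 45

Answer: 45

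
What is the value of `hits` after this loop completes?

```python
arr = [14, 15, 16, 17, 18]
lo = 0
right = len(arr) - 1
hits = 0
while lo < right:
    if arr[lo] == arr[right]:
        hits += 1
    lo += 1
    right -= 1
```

Count matching pairs from ends
`hits` takes the values: 0

Answer: 0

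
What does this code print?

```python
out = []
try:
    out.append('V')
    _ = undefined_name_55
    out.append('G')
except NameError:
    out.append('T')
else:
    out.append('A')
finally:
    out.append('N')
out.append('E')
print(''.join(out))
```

Execution trace: 'V' (try body) → 'T' (except NameError) → 'N' (finally) → 'E' (after the try/except). Output: VTNE

Answer: VTNE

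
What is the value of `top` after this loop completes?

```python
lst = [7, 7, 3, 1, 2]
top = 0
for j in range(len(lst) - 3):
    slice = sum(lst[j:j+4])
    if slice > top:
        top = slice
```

Max sum of 4-element window in [7, 7, 3, 1, 2]
`top` takes the values: 0 → 18

Answer: 18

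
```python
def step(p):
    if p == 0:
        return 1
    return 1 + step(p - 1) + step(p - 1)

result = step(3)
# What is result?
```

step(p) = 1 + 2·step(p-1), step(0)=1. Closed form: (1+1)·2^3 - 1 = 15.

Answer: 15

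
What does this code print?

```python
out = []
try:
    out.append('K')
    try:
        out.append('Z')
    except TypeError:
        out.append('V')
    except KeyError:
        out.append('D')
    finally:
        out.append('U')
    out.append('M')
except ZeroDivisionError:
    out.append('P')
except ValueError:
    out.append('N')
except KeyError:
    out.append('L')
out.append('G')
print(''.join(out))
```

Execution trace: 'K' (try body) → 'Z' (inner try body, no exception) → 'U' (inner finally) → 'M' (try body, no exception) → 'G' (after the try/except). Output: KZUMG

Answer: KZUMG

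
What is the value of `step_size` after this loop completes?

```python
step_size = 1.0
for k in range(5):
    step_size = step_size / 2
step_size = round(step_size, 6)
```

Halving LR 5 times: 1 / 2^5
`step_size` takes the values: 1.0 → 0.5 → 0.25 → 0.125 → 0.0625 → 0.03125

Answer: 0.03125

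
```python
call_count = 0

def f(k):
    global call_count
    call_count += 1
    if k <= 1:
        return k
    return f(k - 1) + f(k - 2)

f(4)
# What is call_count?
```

Calls(k) = 1 + Calls(k-1) + Calls(k-2); Calls(0)=Calls(1)=1. For k=4 this gives 9.

Answer: 9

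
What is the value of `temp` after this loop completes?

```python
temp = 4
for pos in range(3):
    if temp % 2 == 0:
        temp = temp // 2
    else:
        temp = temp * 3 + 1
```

Collatz-style transformation from 4
`temp` takes the values: 4 → 2 → 1 → 4

Answer: 4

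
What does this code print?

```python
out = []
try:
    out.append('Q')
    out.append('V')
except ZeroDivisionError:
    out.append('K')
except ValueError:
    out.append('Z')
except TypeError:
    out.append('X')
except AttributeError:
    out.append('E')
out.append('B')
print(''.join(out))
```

Execution trace: 'Q' (try body) → 'V' (try body, no exception) → 'B' (after the try/except). Output: QVB

Answer: QVB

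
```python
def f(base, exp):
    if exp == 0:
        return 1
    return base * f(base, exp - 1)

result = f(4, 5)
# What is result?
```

f(4, 5) = 4 * 4 * 4 * 4 * 4 = 1024

Answer: 1024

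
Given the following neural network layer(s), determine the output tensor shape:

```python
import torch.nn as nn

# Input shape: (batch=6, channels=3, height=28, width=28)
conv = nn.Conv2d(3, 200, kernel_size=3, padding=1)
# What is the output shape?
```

Input: (6, 3, 28, 28) -> Output: (6, 200, 28, 28)

Answer: (6, 200, 28, 28)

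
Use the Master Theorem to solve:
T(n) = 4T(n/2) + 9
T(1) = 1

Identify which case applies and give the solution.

a=4, b=2, f(n)=9. log_2(4) = 2. Since c=0 < 2, Case 1 applies: T(n) = Θ(n^log_b(a)) = O(n^2).

Answer: O(n^2) - Case 1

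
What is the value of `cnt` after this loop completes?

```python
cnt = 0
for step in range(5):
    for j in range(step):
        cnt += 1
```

Triangle number: 0+1+2+...+4
`cnt` takes the values: 0 → 1 → 2 → 3 → 4 → 5 → 6 → 7 → 8 → 9 → 10

Answer: 10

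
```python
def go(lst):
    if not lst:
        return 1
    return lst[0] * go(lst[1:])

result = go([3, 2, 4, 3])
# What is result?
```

Product over [3, 2, 4, 3] = 3 * 2 * 4 * 3 = 72

Answer: 72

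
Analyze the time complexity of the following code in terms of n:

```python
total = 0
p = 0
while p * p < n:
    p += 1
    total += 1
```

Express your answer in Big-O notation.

Each loop level contributes: √n. Multiplying the contributions gives O(√n).

Answer: O(√n)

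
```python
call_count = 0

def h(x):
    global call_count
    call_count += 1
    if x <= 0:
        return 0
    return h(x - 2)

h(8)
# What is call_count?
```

Linear recursion stepping by 2: 5 calls from x=8 down to ≤0.

Answer: 5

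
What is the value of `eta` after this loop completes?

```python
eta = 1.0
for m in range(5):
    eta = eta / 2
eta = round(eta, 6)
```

Halving LR 5 times: 1 / 2^5
`eta` takes the values: 1.0 → 0.5 → 0.25 → 0.125 → 0.0625 → 0.03125

Answer: 0.03125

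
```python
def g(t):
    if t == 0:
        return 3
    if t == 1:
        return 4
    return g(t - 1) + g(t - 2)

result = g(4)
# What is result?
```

Build up from base cases: g(0)=3, g(1)=4, g(2)=7, g(3)=11, g(4)=18

Answer: 18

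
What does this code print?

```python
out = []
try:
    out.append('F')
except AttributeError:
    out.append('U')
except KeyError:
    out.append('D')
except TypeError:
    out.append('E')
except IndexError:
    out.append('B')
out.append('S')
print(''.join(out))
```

Execution trace: 'F' (try body, no exception) → 'S' (after the try/except). Output: FS

Answer: FS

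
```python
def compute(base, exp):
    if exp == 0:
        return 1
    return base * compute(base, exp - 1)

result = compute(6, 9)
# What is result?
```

compute(6, 9) = 6 * 6 * 6 * 6 * 6 * 6 * 6 * 6 * 6 = 10077696

Answer: 10077696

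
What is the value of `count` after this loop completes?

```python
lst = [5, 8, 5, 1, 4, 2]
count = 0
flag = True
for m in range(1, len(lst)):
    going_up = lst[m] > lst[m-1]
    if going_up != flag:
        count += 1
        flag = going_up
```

Count direction changes in [5, 8, 5, 1, 4, 2]
`count` takes the values: 0 → 1 → 2 → 3

Answer: 3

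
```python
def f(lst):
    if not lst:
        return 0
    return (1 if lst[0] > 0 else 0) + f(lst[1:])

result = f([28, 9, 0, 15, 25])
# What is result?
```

Count of positive elements in [28, 9, 0, 15, 25] = 4

Answer: 4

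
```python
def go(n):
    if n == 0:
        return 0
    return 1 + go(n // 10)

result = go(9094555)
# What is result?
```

Count of digits of 9094555: 7

Answer: 7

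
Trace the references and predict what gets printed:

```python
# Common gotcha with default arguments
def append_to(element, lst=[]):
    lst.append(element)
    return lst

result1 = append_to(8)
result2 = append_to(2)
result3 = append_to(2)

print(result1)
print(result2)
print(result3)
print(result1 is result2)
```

Key concept: mutable default argument gotcha.
Step by step:
`result1 = append_to(8)` → result1 = [8]
`result2 = append_to(2)` → result1 = [8, 2] (same object as result2); result2 = [8, 2] (same object as result1)
`result3 = append_to(2)` → result1 = [8, 2, 2] (same object as result2, result3); result2 = [8, 2, 2] (same object as result1, result3); result3 = [8, 2, 2] (same object as result1, result2)
`print(result1)` → prints [8, 2, 2]
`print(result2)` → prints [8, 2, 2]
`print(result3)` → prints [8, 2, 2]
`print(result1 is result2)` → prints True

Answer:
[8, 2, 2]
[8, 2, 2]
[8, 2, 2]
True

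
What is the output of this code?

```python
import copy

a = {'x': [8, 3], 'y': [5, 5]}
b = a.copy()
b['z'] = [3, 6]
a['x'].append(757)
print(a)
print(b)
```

Key concept: shallow copy of dict with mutable values.
Step by step:
`a = {'x': [8, 3], 'y': [5, 5]}` → a = {'x': [8, 3], 'y': [5, 5]}
`b = a.copy()` → b = {'x': [8, 3], 'y': [5, 5]}
`b['z'] = [3, 6]` → b = {'x': [8, 3], 'y': [5, 5], 'z': [3, 6]}
`a['x'].append(757)` → a = {'x': [8, 3, 757], 'y': [5, 5]}; b = {'x': [8, 3, 757], 'y': [5, 5], 'z': [3, 6]}
`print(a)` → prints {'x': [8, 3, 757], 'y': [5, 5]}
`print(b)` → prints {'x': [8, 3, 757], 'y': [5, 5], 'z': [3, 6]}

Answer:
{'x': [8, 3, 757], 'y': [5, 5]}
{'x': [8, 3, 757], 'y': [5, 5], 'z': [3, 6]}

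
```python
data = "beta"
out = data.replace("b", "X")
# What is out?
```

Trace:
`data = "beta"` → data = 'beta'
`out = data.replace("b", "X")` → out = 'Xeta'
So out = 'Xeta'

Answer: 'Xeta'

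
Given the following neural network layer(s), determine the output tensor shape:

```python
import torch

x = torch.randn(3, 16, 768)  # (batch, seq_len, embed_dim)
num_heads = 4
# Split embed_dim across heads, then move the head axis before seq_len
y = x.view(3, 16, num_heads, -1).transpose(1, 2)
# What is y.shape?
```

Input: (3, 16, 768) -> head_dim = 768 // 4 = 192; after view: (3, 16, 4, 192) -> after transpose(1, 2): (3, 4, 16, 192) -> Output: (3, 4, 16, 192)

Answer: (3, 4, 16, 192)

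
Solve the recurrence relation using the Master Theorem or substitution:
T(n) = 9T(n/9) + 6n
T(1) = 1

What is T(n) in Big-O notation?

By Master Theorem: a=9, b=9, f(n)=6n. Since log_9(9) = 1 and f(n) = Θ(n^1), Case 2 applies. T(n) = O(n log n).

Answer: O(n log n)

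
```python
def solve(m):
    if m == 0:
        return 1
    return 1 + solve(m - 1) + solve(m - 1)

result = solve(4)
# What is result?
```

solve(m) = 1 + 2·solve(m-1), solve(0)=1. Closed form: (1+1)·2^4 - 1 = 31.

Answer: 31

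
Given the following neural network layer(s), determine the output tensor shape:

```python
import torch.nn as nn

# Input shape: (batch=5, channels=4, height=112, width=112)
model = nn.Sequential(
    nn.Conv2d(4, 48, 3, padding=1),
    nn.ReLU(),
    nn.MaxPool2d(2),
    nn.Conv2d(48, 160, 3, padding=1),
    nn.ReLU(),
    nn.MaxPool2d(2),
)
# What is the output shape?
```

Input: (5, 4, 112, 112) -> after first Conv2d: (5, 48, 112, 112) -> after first MaxPool2d: (5, 48, 56, 56) -> after second Conv2d: (5, 160, 56, 56) -> Output: (5, 160, 28, 28)

Answer: (5, 160, 28, 28)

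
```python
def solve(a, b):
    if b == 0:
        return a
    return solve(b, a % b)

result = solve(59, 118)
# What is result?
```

solve(59, 118) -> solve(118, 59) -> solve(59, 0) -> 59

Answer: 59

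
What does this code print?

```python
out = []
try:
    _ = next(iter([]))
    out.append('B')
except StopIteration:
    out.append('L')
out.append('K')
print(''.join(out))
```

Execution trace: 'L' (except StopIteration) → 'K' (after the try/except). Output: LK

Answer: LK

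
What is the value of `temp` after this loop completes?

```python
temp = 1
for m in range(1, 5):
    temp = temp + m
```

Start at 1, add 1 through 4
`temp` takes the values: 1 → 2 → 4 → 7 → 11

Answer: 11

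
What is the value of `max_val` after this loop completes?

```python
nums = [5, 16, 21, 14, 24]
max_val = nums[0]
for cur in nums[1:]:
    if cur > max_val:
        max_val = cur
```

Maximum of [5, 16, 21, 14, 24]
`max_val` takes the values: 5 → 16 → 21 → 24

Answer: 24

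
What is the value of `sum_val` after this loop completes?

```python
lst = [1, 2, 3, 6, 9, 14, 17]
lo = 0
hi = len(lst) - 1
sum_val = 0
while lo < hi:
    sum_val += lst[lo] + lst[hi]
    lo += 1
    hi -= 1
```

Sum of pairs from ends
`sum_val` takes the values: 0 → 18 → 34 → 46

Answer: 46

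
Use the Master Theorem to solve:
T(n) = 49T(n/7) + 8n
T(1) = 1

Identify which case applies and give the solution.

a=49, b=7, f(n)=8n. log_7(49) = 2. Since c=1 < 2, Case 1 applies: T(n) = Θ(n^log_b(a)) = O(n^2).

Answer: O(n^2) - Case 1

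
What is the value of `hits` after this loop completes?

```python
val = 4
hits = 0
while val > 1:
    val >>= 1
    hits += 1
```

Count right shifts until 1
`hits` takes the values: 0 → 1 → 2

Answer: 2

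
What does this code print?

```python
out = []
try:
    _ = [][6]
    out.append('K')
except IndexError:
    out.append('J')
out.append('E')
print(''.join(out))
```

Execution trace: 'J' (except IndexError) → 'E' (after the try/except). Output: JE

Answer: JE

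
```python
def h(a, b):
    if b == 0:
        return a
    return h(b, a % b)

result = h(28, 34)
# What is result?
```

h(28, 34) -> h(34, 28) -> h(28, 6) -> h(6, 4) -> h(4, 2) -> h(2, 0) -> 2

Answer: 2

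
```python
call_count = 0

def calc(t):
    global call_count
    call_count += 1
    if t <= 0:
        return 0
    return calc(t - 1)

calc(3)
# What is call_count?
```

Linear recursion stepping by 1: 4 calls from t=3 down to ≤0.

Answer: 4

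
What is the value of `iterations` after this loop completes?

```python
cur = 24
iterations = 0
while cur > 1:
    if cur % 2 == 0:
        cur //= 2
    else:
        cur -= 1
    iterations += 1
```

Steps to reduce 24 to 1
`iterations` takes the values: 0 → 1 → 2 → 3 → 4 → 5

Answer: 5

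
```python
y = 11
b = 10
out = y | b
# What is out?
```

Trace:
`y = 11` → y = 11
`b = 10` → b = 10
`out = y | b` → out = 11
So out = 11

Answer: 11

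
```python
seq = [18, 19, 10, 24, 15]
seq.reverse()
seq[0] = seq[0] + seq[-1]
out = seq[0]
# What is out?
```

Trace:
`seq = [18, 19, 10, 24, 15]` → seq = [18, 19, 10, 24, 15]
`seq.reverse()` → seq = [15, 24, 10, 19, 18]
`seq[0] = seq[0] + seq[-1]` → seq = [33, 24, 10, 19, 18]
`out = seq[0]` → out = 33
So out = 33

Answer: 33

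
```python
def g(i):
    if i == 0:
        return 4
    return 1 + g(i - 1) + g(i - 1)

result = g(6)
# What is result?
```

g(i) = 1 + 2·g(i-1), g(0)=4. Closed form: (4+1)·2^6 - 1 = 319.

Answer: 319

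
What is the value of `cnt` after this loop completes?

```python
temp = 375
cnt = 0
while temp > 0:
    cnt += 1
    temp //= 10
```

Count digits by repeated division by 10
`cnt` takes the values: 0 → 1 → 2 → 3

Answer: 3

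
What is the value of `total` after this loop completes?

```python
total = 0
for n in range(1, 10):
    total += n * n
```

Sum of squares 1² to 9² = 285
`total` takes the values: 0 → 1 → 5 → 14 → 30 → 55 → 91 → 140 → 204 → 285

Answer: 285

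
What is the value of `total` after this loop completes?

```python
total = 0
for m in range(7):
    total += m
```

Sum of 0 to 6 = 21
`total` takes the values: 0 → 1 → 3 → 6 → 10 → 15 → 21

Answer: 21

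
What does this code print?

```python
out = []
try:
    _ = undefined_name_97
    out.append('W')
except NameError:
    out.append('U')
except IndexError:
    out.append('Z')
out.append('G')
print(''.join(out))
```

Execution trace: 'U' (except NameError) → 'G' (after the try/except). Output: UG

Answer: UG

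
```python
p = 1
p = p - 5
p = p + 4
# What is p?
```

Trace:
`p = 1` → p = 1
`p = p - 5` → p = -4
`p = p + 4` → p = 0
So p = 0

Answer: 0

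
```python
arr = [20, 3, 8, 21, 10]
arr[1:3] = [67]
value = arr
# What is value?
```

Trace:
`arr = [20, 3, 8, 21, 10]` → arr = [20, 3, 8, 21, 10]
`arr[1:3] = [67]` → arr = [20, 67, 21, 10]
`value = arr` → value = [20, 67, 21, 10]
So value = [20, 67, 21, 10]

Answer: [20, 67, 21, 10]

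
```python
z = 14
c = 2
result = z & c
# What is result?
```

Trace:
`z = 14` → z = 14
`c = 2` → c = 2
`result = z & c` → result = 2
So result = 2

Answer: 2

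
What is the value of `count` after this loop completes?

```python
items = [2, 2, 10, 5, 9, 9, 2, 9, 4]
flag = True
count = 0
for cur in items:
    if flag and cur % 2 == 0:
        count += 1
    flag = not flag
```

Count even values at even positions
`count` takes the values: 0 → 1 → 2 → 3 → 4

Answer: 4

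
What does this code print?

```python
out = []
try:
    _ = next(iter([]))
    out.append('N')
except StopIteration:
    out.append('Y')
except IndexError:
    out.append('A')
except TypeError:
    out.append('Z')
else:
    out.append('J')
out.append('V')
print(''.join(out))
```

Execution trace: 'Y' (except StopIteration) → 'V' (after the try/except). Output: YV

Answer: YV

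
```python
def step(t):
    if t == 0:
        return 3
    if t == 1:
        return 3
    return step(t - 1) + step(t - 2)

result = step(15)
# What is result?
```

Build up from base cases: step(0)=3, step(1)=3, step(2)=6, step(3)=9, step(4)=15, step(5)=24, step(6)=39, ..., step(15)=2961

Answer: 2961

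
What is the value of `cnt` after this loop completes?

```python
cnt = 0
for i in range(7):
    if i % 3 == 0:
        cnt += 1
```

Count numbers divisible by 3 in range(7)
`cnt` takes the values: 0 → 1 → 2 → 3

Answer: 3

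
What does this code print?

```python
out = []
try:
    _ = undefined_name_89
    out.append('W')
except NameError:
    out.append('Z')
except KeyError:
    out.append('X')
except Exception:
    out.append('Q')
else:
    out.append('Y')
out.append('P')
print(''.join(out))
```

Execution trace: 'Z' (except NameError) → 'P' (after the try/except). Output: ZP

Answer: ZP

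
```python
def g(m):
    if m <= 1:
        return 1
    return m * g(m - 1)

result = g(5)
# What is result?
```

g(5) = 5 * 4 * 3 * 2 * 1 = 120

Answer: 120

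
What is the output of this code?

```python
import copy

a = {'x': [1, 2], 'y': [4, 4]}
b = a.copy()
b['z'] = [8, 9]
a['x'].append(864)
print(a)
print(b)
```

Key concept: shallow copy of dict with mutable values.
Step by step:
`a = {'x': [1, 2], 'y': [4, 4]}` → a = {'x': [1, 2], 'y': [4, 4]}
`b = a.copy()` → b = {'x': [1, 2], 'y': [4, 4]}
`b['z'] = [8, 9]` → b = {'x': [1, 2], 'y': [4, 4], 'z': [8, 9]}
`a['x'].append(864)` → a = {'x': [1, 2, 864], 'y': [4, 4]}; b = {'x': [1, 2, 864], 'y': [4, 4], 'z': [8, 9]}
`print(a)` → prints {'x': [1, 2, 864], 'y': [4, 4]}
`print(b)` → prints {'x': [1, 2, 864], 'y': [4, 4], 'z': [8, 9]}

Answer:
{'x': [1, 2, 864], 'y': [4, 4]}
{'x': [1, 2, 864], 'y': [4, 4], 'z': [8, 9]}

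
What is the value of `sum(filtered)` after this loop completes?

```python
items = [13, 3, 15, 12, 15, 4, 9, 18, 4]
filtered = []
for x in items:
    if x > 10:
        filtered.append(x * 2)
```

Sum of doubled values > 10
`filtered` takes the values: [] → [26] → [26, 30] → [26, 30, 24] → [26, 30, 24, 30] → [26, 30, 24, 30, 36]
So `sum(filtered)` = 146

Answer: 146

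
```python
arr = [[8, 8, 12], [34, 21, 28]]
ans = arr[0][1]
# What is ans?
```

Trace:
`arr = [[8, 8, 12], [34, 21, 28]]` → arr = [[8, 8, 12], [34, 21, 28]]
`ans = arr[0][1]` → ans = 8
So ans = 8

Answer: 8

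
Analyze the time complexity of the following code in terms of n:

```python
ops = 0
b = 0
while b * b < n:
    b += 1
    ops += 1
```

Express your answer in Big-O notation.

Each loop level contributes: √n. Multiplying the contributions gives O(√n).

Answer: O(√n)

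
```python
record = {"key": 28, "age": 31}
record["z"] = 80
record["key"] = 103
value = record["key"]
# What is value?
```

Trace:
`record = {"key": 28, "age": 31}` → record = {'key': 28, 'age': 31}
`record["z"] = 80` → record = {'key': 28, 'age': 31, 'z': 80}
`record["key"] = 103` → record = {'key': 103, 'age': 31, 'z': 80}
`value = record["key"]` → value = 103
So value = 103

Answer: 103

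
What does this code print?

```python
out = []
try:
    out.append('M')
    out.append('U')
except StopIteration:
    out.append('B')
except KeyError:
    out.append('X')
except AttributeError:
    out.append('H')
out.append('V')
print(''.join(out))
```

Execution trace: 'M' (try body) → 'U' (try body, no exception) → 'V' (after the try/except). Output: MUV

Answer: MUV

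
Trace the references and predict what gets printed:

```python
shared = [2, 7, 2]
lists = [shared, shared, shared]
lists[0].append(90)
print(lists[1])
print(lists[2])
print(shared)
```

Key concept: list of same reference.
Step by step:
`shared = [2, 7, 2]` → shared = [2, 7, 2]
`lists = [shared, shared, shared]` → lists = [[2, 7, 2], [2, 7, 2], [2, 7, 2]]
`lists[0].append(90)` → shared = [2, 7, 2, 90]; lists = [[2, 7, 2, 90], [2, 7, 2, 90], [2, 7, 2, 90]]
`print(lists[1])` → prints [2, 7, 2, 90]
`print(lists[2])` → prints [2, 7, 2, 90]
`print(shared)` → prints [2, 7, 2, 90]

Answer:
[2, 7, 2, 90]
[2, 7, 2, 90]
[2, 7, 2, 90]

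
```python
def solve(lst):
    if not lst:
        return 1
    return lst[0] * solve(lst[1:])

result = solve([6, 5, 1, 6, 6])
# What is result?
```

Product over [6, 5, 1, 6, 6] = 6 * 5 * 1 * 6 * 6 = 1080

Answer: 1080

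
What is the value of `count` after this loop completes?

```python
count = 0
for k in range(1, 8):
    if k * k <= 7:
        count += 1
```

Count numbers where k² ≤ 7
`count` takes the values: 0 → 1 → 2

Answer: 2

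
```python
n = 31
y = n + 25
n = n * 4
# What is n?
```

Trace:
`n = 31` → n = 31
`y = n + 25` → y = 56
`n = n * 4` → n = 124
So n = 124

Answer: 124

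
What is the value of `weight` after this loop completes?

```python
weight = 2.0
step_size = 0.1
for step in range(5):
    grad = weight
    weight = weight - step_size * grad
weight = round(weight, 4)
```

Gradient descent: w = 2.0 * (1 - 0.1)^5
`weight` takes the values: 2.0 → 1.8 → 1.62 → 1.458 → 1.3122 → 1.18098 → 1.181

Answer: 1.181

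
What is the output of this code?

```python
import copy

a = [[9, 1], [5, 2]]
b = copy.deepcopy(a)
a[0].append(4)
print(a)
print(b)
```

Key concept: deep copy is fully independent.
Step by step:
`a = [[9, 1], [5, 2]]` → a = [[9, 1], [5, 2]]
`b = copy.deepcopy(a)` → b = [[9, 1], [5, 2]]
`a[0].append(4)` → a = [[9, 1, 4], [5, 2]]
`print(a)` → prints [[9, 1, 4], [5, 2]]
`print(b)` → prints [[9, 1], [5, 2]]

Answer:
[[9, 1, 4], [5, 2]]
[[9, 1], [5, 2]]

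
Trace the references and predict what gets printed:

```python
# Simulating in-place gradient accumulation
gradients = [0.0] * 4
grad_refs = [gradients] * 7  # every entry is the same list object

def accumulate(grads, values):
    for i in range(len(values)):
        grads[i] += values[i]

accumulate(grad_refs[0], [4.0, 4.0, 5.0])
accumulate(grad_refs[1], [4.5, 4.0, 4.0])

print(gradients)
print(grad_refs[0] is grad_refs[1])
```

Key concept: gradient accumulation aliasing.
Step by step:
`gradients = [0.0] * 4` → gradients = [0.0, 0.0, 0.0, 0.0]
`grad_refs = [gradients] * 7` → grad_refs = [[0.0, 0.0, 0.0, 0.0], [0.0, 0.0, 0.0, 0.0], [0.0, 0.0, 0.0, 0.0], [0.0, 0.0, 0.0, 0.0], [0.0, 0.0, 0.0, 0.0], [0.0, 0.0, 0.0, 0.0], [0.0, 0.0, 0.0, 0.0]]
`accumulate(grad_refs[0], [4.0, 4.0, 5.0])` → gradients = [4.0, 4.0, 5.0, 0.0]; grad_refs = [[4.0, 4.0, 5.0, 0.0], [4.0, 4.0, 5.0, 0.0], [4.0, 4.0, 5.0, 0.0], [4.0, 4.0, 5.0, 0.0], [4.0, 4.0, 5.0, 0.0], [4.0, 4.0, 5.0, 0.0], [4.0, 4.0, 5.0, 0.0]]
`accumulate(grad_refs[1], [4.5, 4.0, 4.0])` → gradients = [8.5, 8.0, 9.0, 0.0]; grad_refs = [[8.5, 8.0, 9.0, 0.0], [8.5, 8.0, 9.0, 0.0], [8.5, 8.0, 9.0, 0.0], [8.5, 8.0, 9.0, 0.0], [8.5, 8.0, 9.0, 0.0], [8.5, 8.0, 9.0, 0.0], [8.5, 8.0, 9.0, 0.0]]
`print(gradients)` → prints [8.5, 8.0, 9.0, 0.0]
`print(grad_refs[0] is grad_refs[1])` → prints True

Answer:
[8.5, 8.0, 9.0, 0.0]
True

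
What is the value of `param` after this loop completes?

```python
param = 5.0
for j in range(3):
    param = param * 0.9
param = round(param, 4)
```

Exponential decay: 5.0 * 0.9^3
`param` takes the values: 5.0 → 4.5 → 4.05 → 3.645

Answer: 3.645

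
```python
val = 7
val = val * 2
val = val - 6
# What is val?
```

Trace:
`val = 7` → val = 7
`val = val * 2` → val = 14
`val = val - 6` → val = 8
So val = 8

Answer: 8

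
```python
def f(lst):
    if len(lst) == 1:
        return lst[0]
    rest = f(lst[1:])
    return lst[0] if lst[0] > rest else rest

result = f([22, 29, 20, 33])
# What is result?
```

Recursive max over [22, 29, 20, 33] = 33

Answer: 33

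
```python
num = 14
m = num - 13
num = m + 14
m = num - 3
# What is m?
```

Trace:
`num = 14` → num = 14
`m = num - 13` → m = 1
`num = m + 14` → num = 15
`m = num - 3` → m = 12
So m = 12

Answer: 12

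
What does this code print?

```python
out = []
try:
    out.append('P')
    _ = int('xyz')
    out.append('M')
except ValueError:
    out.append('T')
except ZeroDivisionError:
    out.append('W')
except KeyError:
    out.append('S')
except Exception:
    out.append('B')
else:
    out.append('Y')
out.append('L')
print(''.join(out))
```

Execution trace: 'P' (try body) → 'T' (except ValueError) → 'L' (after the try/except). Output: PTL

Answer: PTL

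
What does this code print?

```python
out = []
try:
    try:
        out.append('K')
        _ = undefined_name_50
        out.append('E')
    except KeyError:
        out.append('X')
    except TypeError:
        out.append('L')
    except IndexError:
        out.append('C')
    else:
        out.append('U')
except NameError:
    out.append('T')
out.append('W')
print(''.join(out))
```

Execution trace: 'K' (try body) → 'T' (outer except NameError) → 'W' (after the try/except). Output: KTW

Answer: KTW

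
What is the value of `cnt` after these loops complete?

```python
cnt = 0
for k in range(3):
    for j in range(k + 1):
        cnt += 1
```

Triangle: 1 + 2 + ... + 3
`cnt` takes the values: 0 → 1 → 2 → 3 → 4 → 5 → 6

Answer: 6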